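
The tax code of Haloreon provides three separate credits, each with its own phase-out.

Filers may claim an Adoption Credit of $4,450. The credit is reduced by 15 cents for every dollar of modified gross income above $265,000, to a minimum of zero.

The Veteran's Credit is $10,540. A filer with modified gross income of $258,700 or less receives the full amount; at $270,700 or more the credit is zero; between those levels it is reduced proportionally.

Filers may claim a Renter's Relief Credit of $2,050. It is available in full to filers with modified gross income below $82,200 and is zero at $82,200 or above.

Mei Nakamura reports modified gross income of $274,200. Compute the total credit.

$3,070

Adoption Credit: 15% of the $9,200 excess over $265,000 is $1,380; credit = $4,450 − $1,380 = $3,070.
Veteran's Credit: $274,200 is at or above $270,700, so the credit is $0.
Renter's Relief Credit: $274,200 meets or exceeds the $82,200 cutoff, so the credit is $0.
Total: $3,070 + $0 + $0 = $3,070.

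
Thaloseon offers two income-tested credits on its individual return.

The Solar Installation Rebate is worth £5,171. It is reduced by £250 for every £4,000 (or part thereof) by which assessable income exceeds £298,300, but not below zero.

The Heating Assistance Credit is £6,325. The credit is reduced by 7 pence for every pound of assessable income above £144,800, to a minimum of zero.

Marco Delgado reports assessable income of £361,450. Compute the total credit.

Solar Installation Rebate: income exceeds £298,300 by £63,150, which is 16 full-or-partial £4,000 increments; reduction = 16 × £250 = £4,000, leaving £1,171.
Heating Assistance Credit: 7% of the £216,650 excess over £144,800 is £15,165.50 ≥ base, so the credit is £0.
Total: £1,171 + £0 = £1,171.

£1,171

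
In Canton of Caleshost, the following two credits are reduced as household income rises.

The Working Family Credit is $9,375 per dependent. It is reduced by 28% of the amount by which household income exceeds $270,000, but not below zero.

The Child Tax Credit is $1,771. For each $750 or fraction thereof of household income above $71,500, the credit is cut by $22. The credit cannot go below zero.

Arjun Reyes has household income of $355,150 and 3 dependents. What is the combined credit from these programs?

Working Family Credit: base = 3 × $9,375 = $28,125. 28% of the $85,150 excess over $270,000 is $23,842; credit = $28,125 − $23,842 = $4,283.
Child Tax Credit: income exceeds $71,500 by $283,650 → 379 increments × $22 = $8,338 ≥ base, so the credit is $0.
Total: $4,283 + $0 = $4,283.

$4,283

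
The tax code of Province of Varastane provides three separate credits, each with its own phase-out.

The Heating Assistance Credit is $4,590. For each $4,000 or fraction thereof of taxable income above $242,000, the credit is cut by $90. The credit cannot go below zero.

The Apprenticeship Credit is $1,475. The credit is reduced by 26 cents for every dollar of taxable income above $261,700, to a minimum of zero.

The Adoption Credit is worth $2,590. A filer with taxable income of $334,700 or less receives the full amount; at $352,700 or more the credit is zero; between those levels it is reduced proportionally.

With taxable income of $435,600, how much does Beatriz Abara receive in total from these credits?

$180

Heating Assistance Credit: income exceeds $242,000 by $193,600, which is 49 full-or-partial $4,000 increments; reduction = 49 × $90 = $4,410, leaving $180.
Apprenticeship Credit: 26% of the $173,900 excess over $261,700 is $45,214 ≥ base, so the credit is $0.
Adoption Credit: $435,600 is at or above $352,700, so the credit is $0.
Total: $180 + $0 + $0 = $180.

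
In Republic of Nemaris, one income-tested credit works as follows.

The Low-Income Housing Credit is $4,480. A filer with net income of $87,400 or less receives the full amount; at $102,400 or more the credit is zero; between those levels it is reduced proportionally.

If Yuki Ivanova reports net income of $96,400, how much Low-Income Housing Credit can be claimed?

$1,792

Low-Income Housing Credit: $96,400 is $9,000 into a $15,000 phase-out range, leaving 6,000/15,000 of the credit: $4,480 × 6,000/15,000 = $1,792.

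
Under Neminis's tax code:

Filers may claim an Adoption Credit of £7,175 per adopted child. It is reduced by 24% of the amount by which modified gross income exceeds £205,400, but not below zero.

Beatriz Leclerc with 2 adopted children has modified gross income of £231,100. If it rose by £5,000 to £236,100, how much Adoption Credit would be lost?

At £231,100 — base = 2 × £7,175 = £14,350. 24% of the £25,700 excess over £205,400 is £6,168; credit = £14,350 − £6,168 = £8,182.
At £236,100 — base = 2 × £7,175 = £14,350. 24% of the £30,700 excess over £205,400 is £7,368; credit = £14,350 − £7,368 = £6,982.
Lost: £8,182 − £6,982 = £1,200.

£1,200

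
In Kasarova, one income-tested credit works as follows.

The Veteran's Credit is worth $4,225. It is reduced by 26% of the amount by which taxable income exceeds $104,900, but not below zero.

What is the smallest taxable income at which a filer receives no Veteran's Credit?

The credit falls by 26% of each dollar above $104,900, so it reaches zero when the excess is $4,225 / 26% = $16,250: income = $104,900 + $16,250 = $121,150.

$121,150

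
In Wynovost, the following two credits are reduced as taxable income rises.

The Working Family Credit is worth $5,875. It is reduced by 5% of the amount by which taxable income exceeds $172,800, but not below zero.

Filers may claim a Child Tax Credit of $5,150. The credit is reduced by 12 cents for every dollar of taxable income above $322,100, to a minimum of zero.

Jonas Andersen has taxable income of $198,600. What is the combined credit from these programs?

$9,735

Working Family Credit: 5% of the $25,800 excess over $172,800 is $1,290; credit = $5,875 − $1,290 = $4,585.
Child Tax Credit: $198,600 is at or below the $322,100 threshold, so the full $5,150 applies.
Total: $4,585 + $5,150 = $9,735.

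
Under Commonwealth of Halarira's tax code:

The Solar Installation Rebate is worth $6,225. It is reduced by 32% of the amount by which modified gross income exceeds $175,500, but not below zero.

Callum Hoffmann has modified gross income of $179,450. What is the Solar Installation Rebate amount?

Solar Installation Rebate: 32% of the $3,950 excess over $175,500 is $1,264; credit = $6,225 − $1,264 = $4,961.

$4,961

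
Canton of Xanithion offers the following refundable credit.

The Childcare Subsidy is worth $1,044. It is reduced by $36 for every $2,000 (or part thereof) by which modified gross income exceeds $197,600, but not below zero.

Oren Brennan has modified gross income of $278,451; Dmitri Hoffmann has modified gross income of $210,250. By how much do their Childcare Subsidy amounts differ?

Oren ($278,451): Childcare Subsidy: income exceeds $197,600 by $80,851 → 41 increments × $36 = $1,476 ≥ base, so the credit is $0.
Dmitri ($210,250): Childcare Subsidy: income exceeds $197,600 by $12,650, which is 7 full-or-partial $2,000 increments; reduction = 7 × $36 = $252, leaving $792.
Difference: |$0 − $792| = $792.

$792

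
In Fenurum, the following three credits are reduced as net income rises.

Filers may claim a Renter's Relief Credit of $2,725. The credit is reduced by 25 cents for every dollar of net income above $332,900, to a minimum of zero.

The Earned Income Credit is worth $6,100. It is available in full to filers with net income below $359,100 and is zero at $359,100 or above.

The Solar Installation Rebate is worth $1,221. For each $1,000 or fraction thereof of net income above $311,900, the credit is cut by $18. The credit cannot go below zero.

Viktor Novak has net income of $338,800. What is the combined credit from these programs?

Renter's Relief Credit: 25% of the $5,900 excess over $332,900 is $1,475; credit = $2,725 − $1,475 = $1,250.
Earned Income Credit: $338,800 is below the $359,100 cutoff, so the full $6,100 applies.
Solar Installation Rebate: income exceeds $311,900 by $26,900, which is 27 full-or-partial $1,000 increments; reduction = 27 × $18 = $486, leaving $735.
Total: $1,250 + $6,100 + $735 = $8,085.

$8,085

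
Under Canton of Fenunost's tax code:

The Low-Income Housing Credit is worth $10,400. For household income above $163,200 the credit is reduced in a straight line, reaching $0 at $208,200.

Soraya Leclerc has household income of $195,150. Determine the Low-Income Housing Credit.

$3,016

Low-Income Housing Credit: $195,150 is $31,950 into a $45,000 phase-out range, leaving 13,050/45,000 of the credit: $10,400 × 13,050/45,000 = $3,016.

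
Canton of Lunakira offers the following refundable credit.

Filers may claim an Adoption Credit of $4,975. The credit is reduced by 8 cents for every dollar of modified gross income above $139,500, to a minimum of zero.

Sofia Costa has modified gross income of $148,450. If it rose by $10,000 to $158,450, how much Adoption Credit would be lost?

At $148,450 — 8% of the $8,950 excess over $139,500 is $716; credit = $4,975 − $716 = $4,259.
At $158,450 — 8% of the $18,950 excess over $139,500 is $1,516; credit = $4,975 − $1,516 = $3,459.
Lost: $4,259 − $3,459 = $800.

$800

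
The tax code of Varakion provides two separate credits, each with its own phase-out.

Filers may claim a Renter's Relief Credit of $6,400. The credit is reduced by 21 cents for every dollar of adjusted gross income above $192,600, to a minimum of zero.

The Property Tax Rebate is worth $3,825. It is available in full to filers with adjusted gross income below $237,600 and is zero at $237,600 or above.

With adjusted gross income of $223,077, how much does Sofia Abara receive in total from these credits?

Renter's Relief Credit: 21% of the $30,477 excess over $192,600 is $6,400.17 ≥ base, so the credit is $0.
Property Tax Rebate: $223,077 is below the $237,600 cutoff, so the full $3,825 applies.
Total: $0 + $3,825 = $3,825.

$3,825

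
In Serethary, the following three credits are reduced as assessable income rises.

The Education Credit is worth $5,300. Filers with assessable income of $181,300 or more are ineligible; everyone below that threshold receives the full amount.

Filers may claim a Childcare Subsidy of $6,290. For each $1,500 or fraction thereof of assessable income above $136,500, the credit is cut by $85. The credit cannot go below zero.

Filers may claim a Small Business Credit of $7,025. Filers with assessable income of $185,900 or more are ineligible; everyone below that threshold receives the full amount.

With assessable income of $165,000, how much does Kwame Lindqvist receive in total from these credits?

$17,000

Education Credit: $165,000 is below the $181,300 cutoff, so the full $5,300 applies.
Childcare Subsidy: income exceeds $136,500 by $28,500, which is 19 full-or-partial $1,500 increments; reduction = 19 × $85 = $1,615, leaving $4,675.
Small Business Credit: $165,000 is below the $185,900 cutoff, so the full $7,025 applies.
Total: $5,300 + $4,675 + $7,025 = $17,000.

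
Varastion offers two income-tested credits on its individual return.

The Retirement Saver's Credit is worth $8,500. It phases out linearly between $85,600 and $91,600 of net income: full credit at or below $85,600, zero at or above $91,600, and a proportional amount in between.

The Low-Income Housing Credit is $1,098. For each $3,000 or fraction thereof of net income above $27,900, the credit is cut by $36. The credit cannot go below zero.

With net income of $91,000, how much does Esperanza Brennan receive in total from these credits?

$1,156

Retirement Saver's Credit: $91,000 is $5,400 into a $6,000 phase-out range, leaving 600/6,000 of the credit: $8,500 × 600/6,000 = $850.
Low-Income Housing Credit: income exceeds $27,900 by $63,100, which is 22 full-or-partial $3,000 increments; reduction = 22 × $36 = $792, leaving $306.
Total: $850 + $306 = $1,156.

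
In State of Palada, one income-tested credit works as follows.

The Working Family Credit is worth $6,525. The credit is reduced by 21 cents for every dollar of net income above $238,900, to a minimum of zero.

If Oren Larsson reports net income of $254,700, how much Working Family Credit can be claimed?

Working Family Credit: 21% of the $15,800 excess over $238,900 is $3,318; credit = $6,525 − $3,318 = $3,207.

$3,207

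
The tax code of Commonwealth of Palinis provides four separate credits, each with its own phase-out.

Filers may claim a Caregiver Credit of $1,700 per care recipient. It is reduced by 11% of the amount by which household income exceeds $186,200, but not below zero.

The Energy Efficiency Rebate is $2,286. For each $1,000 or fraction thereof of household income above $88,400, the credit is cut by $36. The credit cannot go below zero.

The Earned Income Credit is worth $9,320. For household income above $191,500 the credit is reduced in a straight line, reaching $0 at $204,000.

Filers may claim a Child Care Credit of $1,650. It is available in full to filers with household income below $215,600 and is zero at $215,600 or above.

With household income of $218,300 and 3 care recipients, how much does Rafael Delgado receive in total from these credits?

$1,569

Caregiver Credit: base = 3 × $1,700 = $5,100. 11% of the $32,100 excess over $186,200 is $3,531; credit = $5,100 − $3,531 = $1,569.
Energy Efficiency Rebate: income exceeds $88,400 by $129,900 → 130 increments × $36 = $4,680 ≥ base, so the credit is $0.
Earned Income Credit: $218,300 is at or above $204,000, so the credit is $0.
Child Care Credit: $218,300 meets or exceeds the $215,600 cutoff, so the credit is $0.
Total: $1,569 + $0 + $0 + $0 = $1,569.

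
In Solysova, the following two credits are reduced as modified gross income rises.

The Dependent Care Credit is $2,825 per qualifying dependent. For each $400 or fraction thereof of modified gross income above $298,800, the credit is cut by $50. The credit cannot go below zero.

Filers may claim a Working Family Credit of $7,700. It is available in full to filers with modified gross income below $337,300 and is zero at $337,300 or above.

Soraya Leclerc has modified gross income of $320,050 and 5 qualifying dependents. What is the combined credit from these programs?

Dependent Care Credit: base = 5 × $2,825 = $14,125. income exceeds $298,800 by $21,250, which is 54 full-or-partial $400 increments; reduction = 54 × $50 = $2,700, leaving $11,425.
Working Family Credit: $320,050 is below the $337,300 cutoff, so the full $7,700 applies.
Total: $11,425 + $7,700 = $19,125.

$19,125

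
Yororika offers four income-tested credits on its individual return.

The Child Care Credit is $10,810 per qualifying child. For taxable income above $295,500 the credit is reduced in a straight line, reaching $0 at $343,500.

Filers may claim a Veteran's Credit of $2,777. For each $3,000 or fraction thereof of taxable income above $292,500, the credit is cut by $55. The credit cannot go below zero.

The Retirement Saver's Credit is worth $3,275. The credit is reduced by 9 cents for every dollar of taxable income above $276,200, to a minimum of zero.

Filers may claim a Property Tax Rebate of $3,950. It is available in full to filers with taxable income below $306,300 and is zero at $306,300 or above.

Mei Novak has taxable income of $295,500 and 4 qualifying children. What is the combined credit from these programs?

Child Care Credit: base = 4 × $10,810 = $43,240. $295,500 is at or below the $295,500 threshold, so the full $43,240 applies.
Veteran's Credit: income exceeds $292,500 by $3,000, which is 1 full-or-partial $3,000 increment; reduction = 1 × $55 = $55, leaving $2,722.
Retirement Saver's Credit: 9% of the $19,300 excess over $276,200 is $1,737; credit = $3,275 − $1,737 = $1,538.
Property Tax Rebate: $295,500 is below the $306,300 cutoff, so the full $3,950 applies.
Total: $43,240 + $2,722 + $1,538 + $3,950 = $51,450.

$51,450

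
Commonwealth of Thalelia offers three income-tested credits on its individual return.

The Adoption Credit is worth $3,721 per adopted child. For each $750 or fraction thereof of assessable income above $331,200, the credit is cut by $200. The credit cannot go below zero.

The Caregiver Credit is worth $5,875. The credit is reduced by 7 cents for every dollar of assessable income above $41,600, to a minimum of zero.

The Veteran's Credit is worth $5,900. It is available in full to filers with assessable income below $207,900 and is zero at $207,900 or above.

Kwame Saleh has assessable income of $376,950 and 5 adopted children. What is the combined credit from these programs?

$6,405

Adoption Credit: base = 5 × $3,721 = $18,605. income exceeds $331,200 by $45,750, which is 61 full-or-partial $750 increments; reduction = 61 × $200 = $12,200, leaving $6,405.
Caregiver Credit: 7% of the $335,350 excess over $41,600 is $23,474.50 ≥ base, so the credit is $0.
Veteran's Credit: $376,950 meets or exceeds the $207,900 cutoff, so the credit is $0.
Total: $6,405 + $0 + $0 = $6,405.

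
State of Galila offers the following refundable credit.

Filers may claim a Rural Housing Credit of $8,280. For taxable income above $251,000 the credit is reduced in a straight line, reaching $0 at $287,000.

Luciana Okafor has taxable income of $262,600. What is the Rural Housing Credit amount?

$5,612

Rural Housing Credit: $262,600 is $11,600 into a $36,000 phase-out range, leaving 24,400/36,000 of the credit: $8,280 × 24,400/36,000 = $5,612.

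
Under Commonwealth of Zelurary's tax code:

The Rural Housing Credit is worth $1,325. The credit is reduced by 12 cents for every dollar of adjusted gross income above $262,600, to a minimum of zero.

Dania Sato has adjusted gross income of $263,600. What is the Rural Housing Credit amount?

Rural Housing Credit: 12% of the $1,000 excess over $262,600 is $120; credit = $1,325 − $120 = $1,205.

$1,205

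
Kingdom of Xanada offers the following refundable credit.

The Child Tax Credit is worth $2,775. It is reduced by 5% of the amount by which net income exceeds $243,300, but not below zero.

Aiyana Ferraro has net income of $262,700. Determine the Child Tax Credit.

$1,805

Child Tax Credit: 5% of the $19,400 excess over $243,300 is $970; credit = $2,775 − $970 = $1,805.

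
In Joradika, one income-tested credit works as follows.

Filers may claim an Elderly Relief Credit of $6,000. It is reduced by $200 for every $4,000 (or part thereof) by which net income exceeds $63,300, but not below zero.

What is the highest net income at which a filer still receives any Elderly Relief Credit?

After 29 increments the reduction is 29 × $200 = $5,800, leaving $200; one more increment wipes it out. Increment 29 ends at excess 29 × $4,000 = $116,000, so the highest qualifying income is $63,300 + $116,000 = $179,300.

$179,300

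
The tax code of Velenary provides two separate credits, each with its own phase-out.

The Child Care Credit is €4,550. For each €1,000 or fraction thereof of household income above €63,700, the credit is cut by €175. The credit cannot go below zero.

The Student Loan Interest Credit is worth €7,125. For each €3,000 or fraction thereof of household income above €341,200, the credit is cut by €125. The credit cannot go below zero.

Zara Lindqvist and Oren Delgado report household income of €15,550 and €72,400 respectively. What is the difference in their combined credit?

€1,575

Zara (€15,550): Child Care Credit: €15,550 is at or below the €63,700 threshold, so the full €4,550 applies. Student Loan Interest Credit: €15,550 is at or below the €341,200 threshold, so the full €7,125 applies. total €4,550 + €7,125 = €11,675
Oren (€72,400): Child Care Credit: income exceeds €63,700 by €8,700, which is 9 full-or-partial €1,000 increments; reduction = 9 × €175 = €1,575, leaving €2,975. Student Loan Interest Credit: €72,400 is at or below the €341,200 threshold, so the full €7,125 applies. total €2,975 + €7,125 = €10,100
Difference: |€11,675 − €10,100| = €1,575.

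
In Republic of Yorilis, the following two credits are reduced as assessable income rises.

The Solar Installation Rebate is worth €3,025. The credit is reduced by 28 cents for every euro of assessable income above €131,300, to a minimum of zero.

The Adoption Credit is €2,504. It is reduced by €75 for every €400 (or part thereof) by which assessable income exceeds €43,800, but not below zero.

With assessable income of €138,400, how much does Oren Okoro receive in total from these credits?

Solar Installation Rebate: 28% of the €7,100 excess over €131,300 is €1,988; credit = €3,025 − €1,988 = €1,037.
Adoption Credit: income exceeds €43,800 by €94,600 → 237 increments × €75 = €17,775 ≥ base, so the credit is €0.
Total: €1,037 + €0 = €1,037.

€1,037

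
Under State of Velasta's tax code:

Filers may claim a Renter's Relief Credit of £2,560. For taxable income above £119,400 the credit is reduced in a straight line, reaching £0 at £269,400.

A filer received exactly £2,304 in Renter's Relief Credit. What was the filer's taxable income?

£134,400

£2,304 is 2,304/2,560 of the full £2,560, so 256/2,560 of the £150,000 range has been used: income = £119,400 + £150,000 × 256/2,560 = £134,400.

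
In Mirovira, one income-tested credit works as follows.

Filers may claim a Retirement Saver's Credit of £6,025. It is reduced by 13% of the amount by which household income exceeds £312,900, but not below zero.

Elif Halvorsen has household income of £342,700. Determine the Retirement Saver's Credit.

£2,151

Retirement Saver's Credit: 13% of the £29,800 excess over £312,900 is £3,874; credit = £6,025 − £3,874 = £2,151.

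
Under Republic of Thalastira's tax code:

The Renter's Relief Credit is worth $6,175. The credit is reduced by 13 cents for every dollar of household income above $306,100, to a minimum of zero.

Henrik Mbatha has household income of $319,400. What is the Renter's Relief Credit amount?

Renter's Relief Credit: 13% of the $13,300 excess over $306,100 is $1,729; credit = $6,175 − $1,729 = $4,446.

$4,446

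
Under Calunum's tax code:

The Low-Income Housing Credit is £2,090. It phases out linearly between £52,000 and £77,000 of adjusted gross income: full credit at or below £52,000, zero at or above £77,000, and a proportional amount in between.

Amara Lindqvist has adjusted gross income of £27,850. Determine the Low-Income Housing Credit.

£2,090

Low-Income Housing Credit: £27,850 is at or below the £52,000 threshold, so the full £2,090 applies.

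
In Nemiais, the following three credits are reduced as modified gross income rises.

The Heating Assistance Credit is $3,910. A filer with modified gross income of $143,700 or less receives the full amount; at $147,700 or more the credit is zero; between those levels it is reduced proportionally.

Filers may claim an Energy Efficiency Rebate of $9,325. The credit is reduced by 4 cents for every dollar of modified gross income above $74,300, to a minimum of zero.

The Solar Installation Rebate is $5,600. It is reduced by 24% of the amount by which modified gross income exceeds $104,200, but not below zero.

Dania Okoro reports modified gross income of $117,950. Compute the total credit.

Heating Assistance Credit: $117,950 is at or below the $143,700 threshold, so the full $3,910 applies.
Energy Efficiency Rebate: 4% of the $43,650 excess over $74,300 is $1,746; credit = $9,325 − $1,746 = $7,579.
Solar Installation Rebate: 24% of the $13,750 excess over $104,200 is $3,300; credit = $5,600 − $3,300 = $2,300.
Total: $3,910 + $7,579 + $2,300 = $13,789.

$13,789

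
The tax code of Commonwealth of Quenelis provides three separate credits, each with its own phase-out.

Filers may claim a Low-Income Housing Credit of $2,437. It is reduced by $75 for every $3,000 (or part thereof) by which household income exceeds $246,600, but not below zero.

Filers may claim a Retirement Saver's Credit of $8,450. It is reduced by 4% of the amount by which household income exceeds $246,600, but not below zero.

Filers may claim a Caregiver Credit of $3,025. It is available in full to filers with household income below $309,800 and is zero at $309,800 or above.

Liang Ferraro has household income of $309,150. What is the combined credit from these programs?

$9,835

Low-Income Housing Credit: income exceeds $246,600 by $62,550, which is 21 full-or-partial $3,000 increments; reduction = 21 × $75 = $1,575, leaving $862.
Retirement Saver's Credit: 4% of the $62,550 excess over $246,600 is $2,502; credit = $8,450 − $2,502 = $5,948.
Caregiver Credit: $309,150 is below the $309,800 cutoff, so the full $3,025 applies.
Total: $862 + $5,948 + $3,025 = $9,835.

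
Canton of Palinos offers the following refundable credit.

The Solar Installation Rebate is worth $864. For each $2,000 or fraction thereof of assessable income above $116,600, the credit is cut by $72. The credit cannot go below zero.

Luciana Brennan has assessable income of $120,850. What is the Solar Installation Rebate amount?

$648

Solar Installation Rebate: income exceeds $116,600 by $4,250, which is 3 full-or-partial $2,000 increments; reduction = 3 × $72 = $216, leaving $648.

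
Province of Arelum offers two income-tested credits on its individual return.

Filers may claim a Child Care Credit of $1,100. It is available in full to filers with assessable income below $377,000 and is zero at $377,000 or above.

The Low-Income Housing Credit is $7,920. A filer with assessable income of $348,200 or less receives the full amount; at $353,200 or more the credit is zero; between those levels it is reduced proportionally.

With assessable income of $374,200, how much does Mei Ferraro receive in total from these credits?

Child Care Credit: $374,200 is below the $377,000 cutoff, so the full $1,100 applies.
Low-Income Housing Credit: $374,200 is at or above $353,200, so the credit is $0.
Total: $1,100 + $0 = $1,100.

$1,100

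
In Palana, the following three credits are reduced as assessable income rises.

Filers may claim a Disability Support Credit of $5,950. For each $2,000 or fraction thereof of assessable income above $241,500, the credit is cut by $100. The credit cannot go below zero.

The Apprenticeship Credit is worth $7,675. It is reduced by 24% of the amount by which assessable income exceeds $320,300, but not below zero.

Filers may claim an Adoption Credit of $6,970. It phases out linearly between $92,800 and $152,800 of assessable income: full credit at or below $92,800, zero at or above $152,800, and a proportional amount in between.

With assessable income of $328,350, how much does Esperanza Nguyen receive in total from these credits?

Disability Support Credit: income exceeds $241,500 by $86,850, which is 44 full-or-partial $2,000 increments; reduction = 44 × $100 = $4,400, leaving $1,550.
Apprenticeship Credit: 24% of the $8,050 excess over $320,300 is $1,932; credit = $7,675 − $1,932 = $5,743.
Adoption Credit: $328,350 is at or above $152,800, so the credit is $0.
Total: $1,550 + $5,743 + $0 = $7,293.

$7,293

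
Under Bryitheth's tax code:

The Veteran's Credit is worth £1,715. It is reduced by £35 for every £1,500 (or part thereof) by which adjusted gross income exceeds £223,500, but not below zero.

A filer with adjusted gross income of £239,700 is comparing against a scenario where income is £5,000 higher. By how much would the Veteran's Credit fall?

£140

At £239,700 — income exceeds £223,500 by £16,200, which is 11 full-or-partial £1,500 increments; reduction = 11 × £35 = £385, leaving £1,330.
At £244,700 — income exceeds £223,500 by £21,200, which is 15 full-or-partial £1,500 increments; reduction = 15 × £35 = £525, leaving £1,190.
Lost: £1,330 − £1,190 = £140.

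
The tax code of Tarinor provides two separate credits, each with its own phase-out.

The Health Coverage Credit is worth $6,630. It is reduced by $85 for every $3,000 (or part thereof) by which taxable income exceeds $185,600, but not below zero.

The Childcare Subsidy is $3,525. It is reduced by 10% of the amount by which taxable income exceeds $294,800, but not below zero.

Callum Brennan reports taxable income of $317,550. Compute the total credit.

Health Coverage Credit: income exceeds $185,600 by $131,950, which is 44 full-or-partial $3,000 increments; reduction = 44 × $85 = $3,740, leaving $2,890.
Childcare Subsidy: 10% of the $22,750 excess over $294,800 is $2,275; credit = $3,525 − $2,275 = $1,250.
Total: $2,890 + $1,250 = $4,140.

$4,140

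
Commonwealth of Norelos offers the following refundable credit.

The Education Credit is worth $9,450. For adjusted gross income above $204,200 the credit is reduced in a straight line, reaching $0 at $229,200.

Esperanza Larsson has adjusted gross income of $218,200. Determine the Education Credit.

Education Credit: $218,200 is $14,000 into a $25,000 phase-out range, leaving 11,000/25,000 of the credit: $9,450 × 11,000/25,000 = $4,158.

$4,158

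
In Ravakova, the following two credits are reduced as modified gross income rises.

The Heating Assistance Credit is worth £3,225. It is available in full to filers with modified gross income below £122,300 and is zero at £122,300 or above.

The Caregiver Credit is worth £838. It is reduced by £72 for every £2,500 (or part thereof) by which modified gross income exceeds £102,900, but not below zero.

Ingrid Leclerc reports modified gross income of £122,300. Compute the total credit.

Heating Assistance Credit: £122,300 meets or exceeds the £122,300 cutoff, so the credit is £0.
Caregiver Credit: income exceeds £102,900 by £19,400, which is 8 full-or-partial £2,500 increments; reduction = 8 × £72 = £576, leaving £262.
Total: £0 + £262 = £262.

£262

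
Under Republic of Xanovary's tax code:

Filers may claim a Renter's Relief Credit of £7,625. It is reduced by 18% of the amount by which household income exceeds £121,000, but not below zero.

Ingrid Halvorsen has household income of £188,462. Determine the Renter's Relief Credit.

£0

Renter's Relief Credit: 18% of the £67,462 excess over £121,000 is £12,143.16 ≥ base, so the credit is £0.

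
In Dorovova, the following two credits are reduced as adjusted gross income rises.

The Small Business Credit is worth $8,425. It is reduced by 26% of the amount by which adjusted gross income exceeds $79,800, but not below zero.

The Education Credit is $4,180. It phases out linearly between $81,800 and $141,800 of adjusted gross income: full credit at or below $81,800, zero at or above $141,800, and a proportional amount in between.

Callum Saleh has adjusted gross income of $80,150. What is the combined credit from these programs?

Small Business Credit: 26% of the $350 excess over $79,800 is $91; credit = $8,425 − $91 = $8,334.
Education Credit: $80,150 is at or below the $81,800 threshold, so the full $4,180 applies.
Total: $8,334 + $4,180 = $12,514.

$12,514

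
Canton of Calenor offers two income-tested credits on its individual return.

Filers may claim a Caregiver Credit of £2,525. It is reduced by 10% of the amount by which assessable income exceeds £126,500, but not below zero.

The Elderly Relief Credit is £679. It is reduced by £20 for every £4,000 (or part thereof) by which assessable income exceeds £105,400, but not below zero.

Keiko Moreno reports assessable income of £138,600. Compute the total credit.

Caregiver Credit: 10% of the £12,100 excess over £126,500 is £1,210; credit = £2,525 − £1,210 = £1,315.
Elderly Relief Credit: income exceeds £105,400 by £33,200, which is 9 full-or-partial £4,000 increments; reduction = 9 × £20 = £180, leaving £499.
Total: £1,315 + £499 = £1,814.

£1,814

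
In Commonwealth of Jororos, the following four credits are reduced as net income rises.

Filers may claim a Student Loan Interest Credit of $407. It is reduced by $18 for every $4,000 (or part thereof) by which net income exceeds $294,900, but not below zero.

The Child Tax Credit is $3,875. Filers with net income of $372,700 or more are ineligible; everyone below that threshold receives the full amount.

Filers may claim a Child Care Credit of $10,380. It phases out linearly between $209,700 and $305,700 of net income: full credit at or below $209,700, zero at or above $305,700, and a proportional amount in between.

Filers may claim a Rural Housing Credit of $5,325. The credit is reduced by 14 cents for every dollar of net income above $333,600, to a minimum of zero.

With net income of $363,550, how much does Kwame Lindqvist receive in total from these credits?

$5,090

Student Loan Interest Credit: income exceeds $294,900 by $68,650, which is 18 full-or-partial $4,000 increments; reduction = 18 × $18 = $324, leaving $83.
Child Tax Credit: $363,550 is below the $372,700 cutoff, so the full $3,875 applies.
Child Care Credit: $363,550 is at or above $305,700, so the credit is $0.
Rural Housing Credit: 14% of the $29,950 excess over $333,600 is $4,193; credit = $5,325 − $4,193 = $1,132.
Total: $83 + $3,875 + $0 + $1,132 = $5,090.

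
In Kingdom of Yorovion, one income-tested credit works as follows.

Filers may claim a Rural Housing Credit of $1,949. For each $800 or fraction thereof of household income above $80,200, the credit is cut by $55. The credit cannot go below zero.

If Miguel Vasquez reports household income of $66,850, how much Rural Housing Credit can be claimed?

$1,949

Rural Housing Credit: $66,850 is at or below the $80,200 threshold, so the full $1,949 applies.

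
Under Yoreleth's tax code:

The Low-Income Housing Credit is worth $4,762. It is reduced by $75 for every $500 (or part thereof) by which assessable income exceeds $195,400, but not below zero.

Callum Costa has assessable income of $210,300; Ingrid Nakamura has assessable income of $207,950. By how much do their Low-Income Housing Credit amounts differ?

$300

Callum ($210,300): Low-Income Housing Credit: income exceeds $195,400 by $14,900, which is 30 full-or-partial $500 increments; reduction = 30 × $75 = $2,250, leaving $2,512.
Ingrid ($207,950): Low-Income Housing Credit: income exceeds $195,400 by $12,550, which is 26 full-or-partial $500 increments; reduction = 26 × $75 = $1,950, leaving $2,812.
Difference: |$2,512 − $2,812| = $300.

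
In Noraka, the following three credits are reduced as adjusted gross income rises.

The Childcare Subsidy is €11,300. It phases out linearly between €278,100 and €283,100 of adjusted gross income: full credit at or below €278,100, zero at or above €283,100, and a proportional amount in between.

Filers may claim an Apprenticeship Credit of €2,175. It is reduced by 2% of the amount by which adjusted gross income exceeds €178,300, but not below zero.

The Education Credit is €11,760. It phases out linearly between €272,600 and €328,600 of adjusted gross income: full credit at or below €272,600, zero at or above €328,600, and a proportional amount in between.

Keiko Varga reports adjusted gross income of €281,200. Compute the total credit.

Childcare Subsidy: €281,200 is €3,100 into a €5,000 phase-out range, leaving 1,900/5,000 of the credit: €11,300 × 1,900/5,000 = €4,294.
Apprenticeship Credit: 2% of the €102,900 excess over €178,300 is €2,058; credit = €2,175 − €2,058 = €117.
Education Credit: €281,200 is €8,600 into a €56,000 phase-out range, leaving 47,400/56,000 of the credit: €11,760 × 47,400/56,000 = €9,954.
Total: €4,294 + €117 + €9,954 = €14,365.

€14,365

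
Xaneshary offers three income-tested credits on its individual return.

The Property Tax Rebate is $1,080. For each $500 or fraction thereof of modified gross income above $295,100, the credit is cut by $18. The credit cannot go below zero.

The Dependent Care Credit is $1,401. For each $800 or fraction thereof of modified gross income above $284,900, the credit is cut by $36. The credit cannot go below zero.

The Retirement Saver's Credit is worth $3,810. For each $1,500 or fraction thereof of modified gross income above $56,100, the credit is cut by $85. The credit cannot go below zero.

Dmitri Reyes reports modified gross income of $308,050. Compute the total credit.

Property Tax Rebate: income exceeds $295,100 by $12,950, which is 26 full-or-partial $500 increments; reduction = 26 × $18 = $468, leaving $612.
Dependent Care Credit: income exceeds $284,900 by $23,150, which is 29 full-or-partial $800 increments; reduction = 29 × $36 = $1,044, leaving $357.
Retirement Saver's Credit: income exceeds $56,100 by $251,950 → 168 increments × $85 = $14,280 ≥ base, so the credit is $0.
Total: $612 + $357 + $0 = $969.

$969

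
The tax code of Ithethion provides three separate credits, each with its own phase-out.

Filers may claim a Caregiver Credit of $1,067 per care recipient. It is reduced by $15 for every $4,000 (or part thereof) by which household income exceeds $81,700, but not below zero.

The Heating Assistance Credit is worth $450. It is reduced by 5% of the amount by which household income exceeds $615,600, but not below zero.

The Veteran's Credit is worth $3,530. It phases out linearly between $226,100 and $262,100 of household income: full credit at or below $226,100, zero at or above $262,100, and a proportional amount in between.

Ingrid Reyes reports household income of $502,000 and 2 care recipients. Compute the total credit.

$994

Caregiver Credit: base = 2 × $1,067 = $2,134. income exceeds $81,700 by $420,300, which is 106 full-or-partial $4,000 increments; reduction = 106 × $15 = $1,590, leaving $544.
Heating Assistance Credit: $502,000 is at or below the $615,600 threshold, so the full $450 applies.
Veteran's Credit: $502,000 is at or above $262,100, so the credit is $0.
Total: $544 + $450 + $0 = $994.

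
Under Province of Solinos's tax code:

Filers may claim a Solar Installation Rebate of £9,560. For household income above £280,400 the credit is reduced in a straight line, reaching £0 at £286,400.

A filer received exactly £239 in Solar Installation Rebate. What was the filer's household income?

£286,250

£239 is 239/9,560 of the full £9,560, so 9,321/9,560 of the £6,000 range has been used: income = £280,400 + £6,000 × 9,321/9,560 = £286,250.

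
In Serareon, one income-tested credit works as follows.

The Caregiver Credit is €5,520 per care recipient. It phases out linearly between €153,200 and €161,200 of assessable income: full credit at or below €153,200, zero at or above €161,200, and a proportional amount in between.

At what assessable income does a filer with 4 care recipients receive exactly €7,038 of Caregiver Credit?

Full credit = 4 × €5,520 = €22,080.
€7,038 is 7,038/22,080 of the full €22,080, so 15,042/22,080 of the €8,000 range has been used: income = €153,200 + €8,000 × 15,042/22,080 = €158,650.

€158,650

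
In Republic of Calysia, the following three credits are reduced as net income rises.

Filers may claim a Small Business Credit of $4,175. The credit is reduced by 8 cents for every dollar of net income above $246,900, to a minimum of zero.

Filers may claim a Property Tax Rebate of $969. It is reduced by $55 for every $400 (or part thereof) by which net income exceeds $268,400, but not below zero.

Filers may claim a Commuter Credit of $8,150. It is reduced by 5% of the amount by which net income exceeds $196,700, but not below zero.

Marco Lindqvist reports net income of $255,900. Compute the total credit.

Small Business Credit: 8% of the $9,000 excess over $246,900 is $720; credit = $4,175 − $720 = $3,455.
Property Tax Rebate: $255,900 is at or below the $268,400 threshold, so the full $969 applies.
Commuter Credit: 5% of the $59,200 excess over $196,700 is $2,960; credit = $8,150 − $2,960 = $5,190.
Total: $3,455 + $969 + $5,190 = $9,614.

$9,614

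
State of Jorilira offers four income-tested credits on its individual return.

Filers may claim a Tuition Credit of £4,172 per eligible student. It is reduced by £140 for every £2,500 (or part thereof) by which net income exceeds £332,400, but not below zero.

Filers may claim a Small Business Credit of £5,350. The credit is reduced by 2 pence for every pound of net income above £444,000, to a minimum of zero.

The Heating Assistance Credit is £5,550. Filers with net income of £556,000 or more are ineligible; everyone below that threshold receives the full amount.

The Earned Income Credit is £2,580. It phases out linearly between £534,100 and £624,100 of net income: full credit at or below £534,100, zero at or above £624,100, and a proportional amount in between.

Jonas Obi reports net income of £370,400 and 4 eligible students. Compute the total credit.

£27,928

Tuition Credit: base = 4 × £4,172 = £16,688. income exceeds £332,400 by £38,000, which is 16 full-or-partial £2,500 increments; reduction = 16 × £140 = £2,240, leaving £14,448.
Small Business Credit: £370,400 is at or below the £444,000 threshold, so the full £5,350 applies.
Heating Assistance Credit: £370,400 is below the £556,000 cutoff, so the full £5,550 applies.
Earned Income Credit: £370,400 is at or below the £534,100 threshold, so the full £2,580 applies.
Total: £14,448 + £5,350 + £5,550 + £2,580 = £27,928.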